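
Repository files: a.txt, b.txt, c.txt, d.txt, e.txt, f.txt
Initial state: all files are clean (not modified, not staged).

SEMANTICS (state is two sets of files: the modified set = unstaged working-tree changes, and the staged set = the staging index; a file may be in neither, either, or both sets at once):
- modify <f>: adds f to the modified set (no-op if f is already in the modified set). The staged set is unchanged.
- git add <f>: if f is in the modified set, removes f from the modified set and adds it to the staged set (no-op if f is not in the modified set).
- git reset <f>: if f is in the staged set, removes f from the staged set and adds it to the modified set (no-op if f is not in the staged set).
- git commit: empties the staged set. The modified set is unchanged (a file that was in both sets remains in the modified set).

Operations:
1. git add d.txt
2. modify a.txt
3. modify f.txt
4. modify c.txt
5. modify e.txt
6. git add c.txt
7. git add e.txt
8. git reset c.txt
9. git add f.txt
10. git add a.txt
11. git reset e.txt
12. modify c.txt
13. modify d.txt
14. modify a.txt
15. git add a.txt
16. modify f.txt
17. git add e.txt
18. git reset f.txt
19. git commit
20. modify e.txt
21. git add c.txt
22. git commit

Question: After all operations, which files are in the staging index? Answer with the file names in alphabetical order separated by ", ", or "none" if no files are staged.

Answer: none

Derivation:
After op 1 (git add d.txt): modified={none} staged={none}
After op 2 (modify a.txt): modified={a.txt} staged={none}
After op 3 (modify f.txt): modified={a.txt, f.txt} staged={none}
After op 4 (modify c.txt): modified={a.txt, c.txt, f.txt} staged={none}
After op 5 (modify e.txt): modified={a.txt, c.txt, e.txt, f.txt} staged={none}
After op 6 (git add c.txt): modified={a.txt, e.txt, f.txt} staged={c.txt}
After op 7 (git add e.txt): modified={a.txt, f.txt} staged={c.txt, e.txt}
After op 8 (git reset c.txt): modified={a.txt, c.txt, f.txt} staged={e.txt}
After op 9 (git add f.txt): modified={a.txt, c.txt} staged={e.txt, f.txt}
After op 10 (git add a.txt): modified={c.txt} staged={a.txt, e.txt, f.txt}
After op 11 (git reset e.txt): modified={c.txt, e.txt} staged={a.txt, f.txt}
After op 12 (modify c.txt): modified={c.txt, e.txt} staged={a.txt, f.txt}
After op 13 (modify d.txt): modified={c.txt, d.txt, e.txt} staged={a.txt, f.txt}
After op 14 (modify a.txt): modified={a.txt, c.txt, d.txt, e.txt} staged={a.txt, f.txt}
After op 15 (git add a.txt): modified={c.txt, d.txt, e.txt} staged={a.txt, f.txt}
After op 16 (modify f.txt): modified={c.txt, d.txt, e.txt, f.txt} staged={a.txt, f.txt}
After op 17 (git add e.txt): modified={c.txt, d.txt, f.txt} staged={a.txt, e.txt, f.txt}
After op 18 (git reset f.txt): modified={c.txt, d.txt, f.txt} staged={a.txt, e.txt}
After op 19 (git commit): modified={c.txt, d.txt, f.txt} staged={none}
After op 20 (modify e.txt): modified={c.txt, d.txt, e.txt, f.txt} staged={none}
After op 21 (git add c.txt): modified={d.txt, e.txt, f.txt} staged={c.txt}
After op 22 (git commit): modified={d.txt, e.txt, f.txt} staged={none}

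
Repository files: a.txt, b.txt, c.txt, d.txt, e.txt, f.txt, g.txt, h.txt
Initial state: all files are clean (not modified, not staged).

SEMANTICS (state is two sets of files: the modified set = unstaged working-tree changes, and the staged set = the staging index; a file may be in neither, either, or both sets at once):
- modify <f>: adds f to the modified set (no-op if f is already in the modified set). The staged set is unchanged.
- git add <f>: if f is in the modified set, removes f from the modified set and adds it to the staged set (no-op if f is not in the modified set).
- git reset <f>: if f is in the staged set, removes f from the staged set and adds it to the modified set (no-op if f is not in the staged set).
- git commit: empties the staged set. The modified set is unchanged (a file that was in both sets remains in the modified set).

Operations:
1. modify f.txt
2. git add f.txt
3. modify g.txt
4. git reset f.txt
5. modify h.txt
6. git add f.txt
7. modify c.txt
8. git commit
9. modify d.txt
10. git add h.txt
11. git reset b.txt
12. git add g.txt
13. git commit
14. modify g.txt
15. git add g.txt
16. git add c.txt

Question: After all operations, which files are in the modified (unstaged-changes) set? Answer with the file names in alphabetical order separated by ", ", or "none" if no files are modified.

Answer: d.txt

Derivation:
After op 1 (modify f.txt): modified={f.txt} staged={none}
After op 2 (git add f.txt): modified={none} staged={f.txt}
After op 3 (modify g.txt): modified={g.txt} staged={f.txt}
After op 4 (git reset f.txt): modified={f.txt, g.txt} staged={none}
After op 5 (modify h.txt): modified={f.txt, g.txt, h.txt} staged={none}
After op 6 (git add f.txt): modified={g.txt, h.txt} staged={f.txt}
After op 7 (modify c.txt): modified={c.txt, g.txt, h.txt} staged={f.txt}
After op 8 (git commit): modified={c.txt, g.txt, h.txt} staged={none}
After op 9 (modify d.txt): modified={c.txt, d.txt, g.txt, h.txt} staged={none}
After op 10 (git add h.txt): modified={c.txt, d.txt, g.txt} staged={h.txt}
After op 11 (git reset b.txt): modified={c.txt, d.txt, g.txt} staged={h.txt}
After op 12 (git add g.txt): modified={c.txt, d.txt} staged={g.txt, h.txt}
After op 13 (git commit): modified={c.txt, d.txt} staged={none}
After op 14 (modify g.txt): modified={c.txt, d.txt, g.txt} staged={none}
After op 15 (git add g.txt): modified={c.txt, d.txt} staged={g.txt}
After op 16 (git add c.txt): modified={d.txt} staged={c.txt, g.txt}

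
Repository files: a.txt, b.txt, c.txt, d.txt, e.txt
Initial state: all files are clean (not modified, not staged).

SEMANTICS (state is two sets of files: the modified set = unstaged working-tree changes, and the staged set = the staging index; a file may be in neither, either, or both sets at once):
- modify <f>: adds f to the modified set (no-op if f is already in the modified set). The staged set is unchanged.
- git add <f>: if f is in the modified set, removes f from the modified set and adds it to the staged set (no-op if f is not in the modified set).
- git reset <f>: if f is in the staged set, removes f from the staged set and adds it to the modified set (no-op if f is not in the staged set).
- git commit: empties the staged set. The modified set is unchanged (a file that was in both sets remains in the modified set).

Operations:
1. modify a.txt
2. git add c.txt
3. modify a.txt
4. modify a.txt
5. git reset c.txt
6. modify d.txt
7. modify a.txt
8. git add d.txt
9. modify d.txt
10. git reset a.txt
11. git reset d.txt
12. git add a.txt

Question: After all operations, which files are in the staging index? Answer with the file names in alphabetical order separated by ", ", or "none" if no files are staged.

Answer: a.txt

Derivation:
After op 1 (modify a.txt): modified={a.txt} staged={none}
After op 2 (git add c.txt): modified={a.txt} staged={none}
After op 3 (modify a.txt): modified={a.txt} staged={none}
After op 4 (modify a.txt): modified={a.txt} staged={none}
After op 5 (git reset c.txt): modified={a.txt} staged={none}
After op 6 (modify d.txt): modified={a.txt, d.txt} staged={none}
After op 7 (modify a.txt): modified={a.txt, d.txt} staged={none}
After op 8 (git add d.txt): modified={a.txt} staged={d.txt}
After op 9 (modify d.txt): modified={a.txt, d.txt} staged={d.txt}
After op 10 (git reset a.txt): modified={a.txt, d.txt} staged={d.txt}
After op 11 (git reset d.txt): modified={a.txt, d.txt} staged={none}
After op 12 (git add a.txt): modified={d.txt} staged={a.txt}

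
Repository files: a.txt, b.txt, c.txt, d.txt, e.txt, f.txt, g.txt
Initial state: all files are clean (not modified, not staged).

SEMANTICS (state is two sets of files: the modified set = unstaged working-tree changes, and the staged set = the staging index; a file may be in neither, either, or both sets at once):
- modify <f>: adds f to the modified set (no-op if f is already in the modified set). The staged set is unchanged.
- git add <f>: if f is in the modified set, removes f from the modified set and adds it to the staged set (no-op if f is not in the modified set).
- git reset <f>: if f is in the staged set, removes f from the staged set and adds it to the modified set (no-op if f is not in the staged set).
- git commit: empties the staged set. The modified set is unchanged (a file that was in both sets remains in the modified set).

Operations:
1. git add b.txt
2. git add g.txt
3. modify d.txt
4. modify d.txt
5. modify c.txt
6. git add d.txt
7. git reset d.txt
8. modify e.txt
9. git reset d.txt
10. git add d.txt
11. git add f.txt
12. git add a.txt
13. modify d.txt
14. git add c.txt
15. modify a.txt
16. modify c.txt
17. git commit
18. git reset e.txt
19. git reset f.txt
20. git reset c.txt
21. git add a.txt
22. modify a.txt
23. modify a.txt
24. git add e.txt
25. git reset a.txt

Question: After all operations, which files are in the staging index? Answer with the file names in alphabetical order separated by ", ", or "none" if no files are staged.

After op 1 (git add b.txt): modified={none} staged={none}
After op 2 (git add g.txt): modified={none} staged={none}
After op 3 (modify d.txt): modified={d.txt} staged={none}
After op 4 (modify d.txt): modified={d.txt} staged={none}
After op 5 (modify c.txt): modified={c.txt, d.txt} staged={none}
After op 6 (git add d.txt): modified={c.txt} staged={d.txt}
After op 7 (git reset d.txt): modified={c.txt, d.txt} staged={none}
After op 8 (modify e.txt): modified={c.txt, d.txt, e.txt} staged={none}
After op 9 (git reset d.txt): modified={c.txt, d.txt, e.txt} staged={none}
After op 10 (git add d.txt): modified={c.txt, e.txt} staged={d.txt}
After op 11 (git add f.txt): modified={c.txt, e.txt} staged={d.txt}
After op 12 (git add a.txt): modified={c.txt, e.txt} staged={d.txt}
After op 13 (modify d.txt): modified={c.txt, d.txt, e.txt} staged={d.txt}
After op 14 (git add c.txt): modified={d.txt, e.txt} staged={c.txt, d.txt}
After op 15 (modify a.txt): modified={a.txt, d.txt, e.txt} staged={c.txt, d.txt}
After op 16 (modify c.txt): modified={a.txt, c.txt, d.txt, e.txt} staged={c.txt, d.txt}
After op 17 (git commit): modified={a.txt, c.txt, d.txt, e.txt} staged={none}
After op 18 (git reset e.txt): modified={a.txt, c.txt, d.txt, e.txt} staged={none}
After op 19 (git reset f.txt): modified={a.txt, c.txt, d.txt, e.txt} staged={none}
After op 20 (git reset c.txt): modified={a.txt, c.txt, d.txt, e.txt} staged={none}
After op 21 (git add a.txt): modified={c.txt, d.txt, e.txt} staged={a.txt}
After op 22 (modify a.txt): modified={a.txt, c.txt, d.txt, e.txt} staged={a.txt}
After op 23 (modify a.txt): modified={a.txt, c.txt, d.txt, e.txt} staged={a.txt}
After op 24 (git add e.txt): modified={a.txt, c.txt, d.txt} staged={a.txt, e.txt}
After op 25 (git reset a.txt): modified={a.txt, c.txt, d.txt} staged={e.txt}

Answer: e.txt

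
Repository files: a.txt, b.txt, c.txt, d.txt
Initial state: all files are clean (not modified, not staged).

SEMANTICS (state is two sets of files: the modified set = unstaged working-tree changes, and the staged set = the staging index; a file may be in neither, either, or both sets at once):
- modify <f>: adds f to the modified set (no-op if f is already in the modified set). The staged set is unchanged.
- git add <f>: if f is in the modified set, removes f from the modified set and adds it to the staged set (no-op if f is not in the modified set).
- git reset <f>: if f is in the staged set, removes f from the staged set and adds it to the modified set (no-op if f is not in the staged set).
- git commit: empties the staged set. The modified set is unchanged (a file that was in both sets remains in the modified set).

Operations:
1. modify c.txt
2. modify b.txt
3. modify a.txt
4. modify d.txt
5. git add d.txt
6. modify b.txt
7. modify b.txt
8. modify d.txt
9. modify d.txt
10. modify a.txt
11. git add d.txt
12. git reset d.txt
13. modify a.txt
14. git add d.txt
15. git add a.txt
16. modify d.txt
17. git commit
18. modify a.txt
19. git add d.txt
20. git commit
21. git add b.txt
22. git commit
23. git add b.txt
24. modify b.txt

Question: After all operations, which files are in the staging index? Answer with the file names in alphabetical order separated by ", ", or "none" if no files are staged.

Answer: none

Derivation:
After op 1 (modify c.txt): modified={c.txt} staged={none}
After op 2 (modify b.txt): modified={b.txt, c.txt} staged={none}
After op 3 (modify a.txt): modified={a.txt, b.txt, c.txt} staged={none}
After op 4 (modify d.txt): modified={a.txt, b.txt, c.txt, d.txt} staged={none}
After op 5 (git add d.txt): modified={a.txt, b.txt, c.txt} staged={d.txt}
After op 6 (modify b.txt): modified={a.txt, b.txt, c.txt} staged={d.txt}
After op 7 (modify b.txt): modified={a.txt, b.txt, c.txt} staged={d.txt}
After op 8 (modify d.txt): modified={a.txt, b.txt, c.txt, d.txt} staged={d.txt}
After op 9 (modify d.txt): modified={a.txt, b.txt, c.txt, d.txt} staged={d.txt}
After op 10 (modify a.txt): modified={a.txt, b.txt, c.txt, d.txt} staged={d.txt}
After op 11 (git add d.txt): modified={a.txt, b.txt, c.txt} staged={d.txt}
After op 12 (git reset d.txt): modified={a.txt, b.txt, c.txt, d.txt} staged={none}
After op 13 (modify a.txt): modified={a.txt, b.txt, c.txt, d.txt} staged={none}
After op 14 (git add d.txt): modified={a.txt, b.txt, c.txt} staged={d.txt}
After op 15 (git add a.txt): modified={b.txt, c.txt} staged={a.txt, d.txt}
After op 16 (modify d.txt): modified={b.txt, c.txt, d.txt} staged={a.txt, d.txt}
After op 17 (git commit): modified={b.txt, c.txt, d.txt} staged={none}
After op 18 (modify a.txt): modified={a.txt, b.txt, c.txt, d.txt} staged={none}
After op 19 (git add d.txt): modified={a.txt, b.txt, c.txt} staged={d.txt}
After op 20 (git commit): modified={a.txt, b.txt, c.txt} staged={none}
After op 21 (git add b.txt): modified={a.txt, c.txt} staged={b.txt}
After op 22 (git commit): modified={a.txt, c.txt} staged={none}
After op 23 (git add b.txt): modified={a.txt, c.txt} staged={none}
After op 24 (modify b.txt): modified={a.txt, b.txt, c.txt} staged={none}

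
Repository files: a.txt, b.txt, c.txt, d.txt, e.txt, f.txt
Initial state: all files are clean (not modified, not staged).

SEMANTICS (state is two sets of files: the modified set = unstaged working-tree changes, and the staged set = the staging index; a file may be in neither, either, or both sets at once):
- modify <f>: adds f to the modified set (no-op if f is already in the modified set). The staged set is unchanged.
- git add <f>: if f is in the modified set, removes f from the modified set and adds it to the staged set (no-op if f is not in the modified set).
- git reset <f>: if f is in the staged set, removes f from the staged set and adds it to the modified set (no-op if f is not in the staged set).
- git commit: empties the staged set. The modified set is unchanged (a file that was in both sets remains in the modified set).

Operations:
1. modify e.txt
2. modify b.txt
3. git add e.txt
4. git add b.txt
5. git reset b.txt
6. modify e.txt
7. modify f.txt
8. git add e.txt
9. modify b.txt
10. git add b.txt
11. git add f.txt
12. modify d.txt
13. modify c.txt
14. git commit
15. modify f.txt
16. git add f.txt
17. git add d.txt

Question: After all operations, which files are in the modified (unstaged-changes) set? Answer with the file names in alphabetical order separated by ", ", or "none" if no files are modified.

After op 1 (modify e.txt): modified={e.txt} staged={none}
After op 2 (modify b.txt): modified={b.txt, e.txt} staged={none}
After op 3 (git add e.txt): modified={b.txt} staged={e.txt}
After op 4 (git add b.txt): modified={none} staged={b.txt, e.txt}
After op 5 (git reset b.txt): modified={b.txt} staged={e.txt}
After op 6 (modify e.txt): modified={b.txt, e.txt} staged={e.txt}
After op 7 (modify f.txt): modified={b.txt, e.txt, f.txt} staged={e.txt}
After op 8 (git add e.txt): modified={b.txt, f.txt} staged={e.txt}
After op 9 (modify b.txt): modified={b.txt, f.txt} staged={e.txt}
After op 10 (git add b.txt): modified={f.txt} staged={b.txt, e.txt}
After op 11 (git add f.txt): modified={none} staged={b.txt, e.txt, f.txt}
After op 12 (modify d.txt): modified={d.txt} staged={b.txt, e.txt, f.txt}
After op 13 (modify c.txt): modified={c.txt, d.txt} staged={b.txt, e.txt, f.txt}
After op 14 (git commit): modified={c.txt, d.txt} staged={none}
After op 15 (modify f.txt): modified={c.txt, d.txt, f.txt} staged={none}
After op 16 (git add f.txt): modified={c.txt, d.txt} staged={f.txt}
After op 17 (git add d.txt): modified={c.txt} staged={d.txt, f.txt}

Answer: c.txt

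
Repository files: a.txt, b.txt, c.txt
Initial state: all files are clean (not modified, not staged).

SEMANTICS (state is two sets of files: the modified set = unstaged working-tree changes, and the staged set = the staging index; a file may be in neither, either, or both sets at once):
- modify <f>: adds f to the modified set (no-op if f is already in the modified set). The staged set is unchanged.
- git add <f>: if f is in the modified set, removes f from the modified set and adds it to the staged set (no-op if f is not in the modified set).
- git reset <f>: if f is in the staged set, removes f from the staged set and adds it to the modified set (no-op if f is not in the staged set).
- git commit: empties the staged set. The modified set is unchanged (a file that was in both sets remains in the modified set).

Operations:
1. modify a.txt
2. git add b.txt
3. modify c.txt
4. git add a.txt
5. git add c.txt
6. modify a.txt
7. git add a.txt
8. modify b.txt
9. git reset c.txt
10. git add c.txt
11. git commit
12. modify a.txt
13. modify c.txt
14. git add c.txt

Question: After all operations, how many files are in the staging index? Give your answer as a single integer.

Answer: 1

Derivation:
After op 1 (modify a.txt): modified={a.txt} staged={none}
After op 2 (git add b.txt): modified={a.txt} staged={none}
After op 3 (modify c.txt): modified={a.txt, c.txt} staged={none}
After op 4 (git add a.txt): modified={c.txt} staged={a.txt}
After op 5 (git add c.txt): modified={none} staged={a.txt, c.txt}
After op 6 (modify a.txt): modified={a.txt} staged={a.txt, c.txt}
After op 7 (git add a.txt): modified={none} staged={a.txt, c.txt}
After op 8 (modify b.txt): modified={b.txt} staged={a.txt, c.txt}
After op 9 (git reset c.txt): modified={b.txt, c.txt} staged={a.txt}
After op 10 (git add c.txt): modified={b.txt} staged={a.txt, c.txt}
After op 11 (git commit): modified={b.txt} staged={none}
After op 12 (modify a.txt): modified={a.txt, b.txt} staged={none}
After op 13 (modify c.txt): modified={a.txt, b.txt, c.txt} staged={none}
After op 14 (git add c.txt): modified={a.txt, b.txt} staged={c.txt}
Final staged set: {c.txt} -> count=1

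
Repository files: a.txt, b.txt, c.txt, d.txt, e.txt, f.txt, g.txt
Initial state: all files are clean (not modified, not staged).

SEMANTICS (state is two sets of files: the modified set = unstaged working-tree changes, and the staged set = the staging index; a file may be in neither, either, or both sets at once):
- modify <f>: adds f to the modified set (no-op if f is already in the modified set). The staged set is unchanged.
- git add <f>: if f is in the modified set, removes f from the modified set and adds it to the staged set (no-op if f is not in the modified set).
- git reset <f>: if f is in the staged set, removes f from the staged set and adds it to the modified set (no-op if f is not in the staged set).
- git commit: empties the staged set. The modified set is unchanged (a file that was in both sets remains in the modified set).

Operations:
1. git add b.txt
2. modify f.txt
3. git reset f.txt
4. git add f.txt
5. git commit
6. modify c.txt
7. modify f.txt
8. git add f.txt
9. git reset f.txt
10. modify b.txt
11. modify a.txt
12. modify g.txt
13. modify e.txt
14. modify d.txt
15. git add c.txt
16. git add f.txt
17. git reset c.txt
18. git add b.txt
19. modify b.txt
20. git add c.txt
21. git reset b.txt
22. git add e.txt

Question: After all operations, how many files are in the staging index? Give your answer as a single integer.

Answer: 3

Derivation:
After op 1 (git add b.txt): modified={none} staged={none}
After op 2 (modify f.txt): modified={f.txt} staged={none}
After op 3 (git reset f.txt): modified={f.txt} staged={none}
After op 4 (git add f.txt): modified={none} staged={f.txt}
After op 5 (git commit): modified={none} staged={none}
After op 6 (modify c.txt): modified={c.txt} staged={none}
After op 7 (modify f.txt): modified={c.txt, f.txt} staged={none}
After op 8 (git add f.txt): modified={c.txt} staged={f.txt}
After op 9 (git reset f.txt): modified={c.txt, f.txt} staged={none}
After op 10 (modify b.txt): modified={b.txt, c.txt, f.txt} staged={none}
After op 11 (modify a.txt): modified={a.txt, b.txt, c.txt, f.txt} staged={none}
After op 12 (modify g.txt): modified={a.txt, b.txt, c.txt, f.txt, g.txt} staged={none}
After op 13 (modify e.txt): modified={a.txt, b.txt, c.txt, e.txt, f.txt, g.txt} staged={none}
After op 14 (modify d.txt): modified={a.txt, b.txt, c.txt, d.txt, e.txt, f.txt, g.txt} staged={none}
After op 15 (git add c.txt): modified={a.txt, b.txt, d.txt, e.txt, f.txt, g.txt} staged={c.txt}
After op 16 (git add f.txt): modified={a.txt, b.txt, d.txt, e.txt, g.txt} staged={c.txt, f.txt}
After op 17 (git reset c.txt): modified={a.txt, b.txt, c.txt, d.txt, e.txt, g.txt} staged={f.txt}
After op 18 (git add b.txt): modified={a.txt, c.txt, d.txt, e.txt, g.txt} staged={b.txt, f.txt}
After op 19 (modify b.txt): modified={a.txt, b.txt, c.txt, d.txt, e.txt, g.txt} staged={b.txt, f.txt}
After op 20 (git add c.txt): modified={a.txt, b.txt, d.txt, e.txt, g.txt} staged={b.txt, c.txt, f.txt}
After op 21 (git reset b.txt): modified={a.txt, b.txt, d.txt, e.txt, g.txt} staged={c.txt, f.txt}
After op 22 (git add e.txt): modified={a.txt, b.txt, d.txt, g.txt} staged={c.txt, e.txt, f.txt}
Final staged set: {c.txt, e.txt, f.txt} -> count=3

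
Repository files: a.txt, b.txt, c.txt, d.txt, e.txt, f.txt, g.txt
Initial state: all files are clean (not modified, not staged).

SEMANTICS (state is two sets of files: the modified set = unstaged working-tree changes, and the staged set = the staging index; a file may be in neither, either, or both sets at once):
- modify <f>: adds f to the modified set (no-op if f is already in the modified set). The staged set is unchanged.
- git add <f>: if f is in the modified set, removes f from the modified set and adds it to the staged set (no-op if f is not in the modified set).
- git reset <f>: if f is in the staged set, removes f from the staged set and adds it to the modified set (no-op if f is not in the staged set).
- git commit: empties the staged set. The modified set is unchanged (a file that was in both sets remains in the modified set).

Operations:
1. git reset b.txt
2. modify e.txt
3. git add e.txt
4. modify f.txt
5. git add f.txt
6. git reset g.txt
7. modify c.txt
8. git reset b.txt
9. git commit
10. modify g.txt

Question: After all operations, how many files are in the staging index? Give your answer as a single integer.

Answer: 0

Derivation:
After op 1 (git reset b.txt): modified={none} staged={none}
After op 2 (modify e.txt): modified={e.txt} staged={none}
After op 3 (git add e.txt): modified={none} staged={e.txt}
After op 4 (modify f.txt): modified={f.txt} staged={e.txt}
After op 5 (git add f.txt): modified={none} staged={e.txt, f.txt}
After op 6 (git reset g.txt): modified={none} staged={e.txt, f.txt}
After op 7 (modify c.txt): modified={c.txt} staged={e.txt, f.txt}
After op 8 (git reset b.txt): modified={c.txt} staged={e.txt, f.txt}
After op 9 (git commit): modified={c.txt} staged={none}
After op 10 (modify g.txt): modified={c.txt, g.txt} staged={none}
Final staged set: {none} -> count=0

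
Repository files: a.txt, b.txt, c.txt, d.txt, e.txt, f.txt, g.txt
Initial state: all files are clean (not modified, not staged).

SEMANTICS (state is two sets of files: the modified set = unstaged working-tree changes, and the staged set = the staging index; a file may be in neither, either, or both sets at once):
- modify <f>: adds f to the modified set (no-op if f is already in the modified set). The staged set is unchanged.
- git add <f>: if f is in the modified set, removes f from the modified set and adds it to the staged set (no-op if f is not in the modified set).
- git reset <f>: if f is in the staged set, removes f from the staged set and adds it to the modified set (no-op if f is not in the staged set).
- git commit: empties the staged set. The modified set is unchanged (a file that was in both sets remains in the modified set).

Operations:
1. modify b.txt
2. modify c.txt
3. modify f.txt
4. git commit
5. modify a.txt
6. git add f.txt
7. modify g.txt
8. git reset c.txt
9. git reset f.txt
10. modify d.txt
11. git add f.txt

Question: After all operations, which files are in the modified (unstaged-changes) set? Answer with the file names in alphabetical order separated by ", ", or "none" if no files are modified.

After op 1 (modify b.txt): modified={b.txt} staged={none}
After op 2 (modify c.txt): modified={b.txt, c.txt} staged={none}
After op 3 (modify f.txt): modified={b.txt, c.txt, f.txt} staged={none}
After op 4 (git commit): modified={b.txt, c.txt, f.txt} staged={none}
After op 5 (modify a.txt): modified={a.txt, b.txt, c.txt, f.txt} staged={none}
After op 6 (git add f.txt): modified={a.txt, b.txt, c.txt} staged={f.txt}
After op 7 (modify g.txt): modified={a.txt, b.txt, c.txt, g.txt} staged={f.txt}
After op 8 (git reset c.txt): modified={a.txt, b.txt, c.txt, g.txt} staged={f.txt}
After op 9 (git reset f.txt): modified={a.txt, b.txt, c.txt, f.txt, g.txt} staged={none}
After op 10 (modify d.txt): modified={a.txt, b.txt, c.txt, d.txt, f.txt, g.txt} staged={none}
After op 11 (git add f.txt): modified={a.txt, b.txt, c.txt, d.txt, g.txt} staged={f.txt}

Answer: a.txt, b.txt, c.txt, d.txt, g.txt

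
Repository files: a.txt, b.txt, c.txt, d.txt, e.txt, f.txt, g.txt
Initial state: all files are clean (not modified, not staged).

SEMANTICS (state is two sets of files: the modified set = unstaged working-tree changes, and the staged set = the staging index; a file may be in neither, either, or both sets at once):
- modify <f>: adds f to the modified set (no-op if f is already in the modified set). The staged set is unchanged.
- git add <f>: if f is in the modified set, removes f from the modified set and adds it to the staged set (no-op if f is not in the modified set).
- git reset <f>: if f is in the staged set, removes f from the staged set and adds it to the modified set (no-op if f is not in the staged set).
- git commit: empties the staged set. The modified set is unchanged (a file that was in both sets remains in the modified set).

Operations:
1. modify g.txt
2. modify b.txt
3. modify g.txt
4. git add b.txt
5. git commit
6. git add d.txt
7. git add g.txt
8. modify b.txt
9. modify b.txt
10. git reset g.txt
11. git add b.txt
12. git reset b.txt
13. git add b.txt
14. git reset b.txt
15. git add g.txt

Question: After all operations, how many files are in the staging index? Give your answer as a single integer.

Answer: 1

Derivation:
After op 1 (modify g.txt): modified={g.txt} staged={none}
After op 2 (modify b.txt): modified={b.txt, g.txt} staged={none}
After op 3 (modify g.txt): modified={b.txt, g.txt} staged={none}
After op 4 (git add b.txt): modified={g.txt} staged={b.txt}
After op 5 (git commit): modified={g.txt} staged={none}
After op 6 (git add d.txt): modified={g.txt} staged={none}
After op 7 (git add g.txt): modified={none} staged={g.txt}
After op 8 (modify b.txt): modified={b.txt} staged={g.txt}
After op 9 (modify b.txt): modified={b.txt} staged={g.txt}
After op 10 (git reset g.txt): modified={b.txt, g.txt} staged={none}
After op 11 (git add b.txt): modified={g.txt} staged={b.txt}
After op 12 (git reset b.txt): modified={b.txt, g.txt} staged={none}
After op 13 (git add b.txt): modified={g.txt} staged={b.txt}
After op 14 (git reset b.txt): modified={b.txt, g.txt} staged={none}
After op 15 (git add g.txt): modified={b.txt} staged={g.txt}
Final staged set: {g.txt} -> count=1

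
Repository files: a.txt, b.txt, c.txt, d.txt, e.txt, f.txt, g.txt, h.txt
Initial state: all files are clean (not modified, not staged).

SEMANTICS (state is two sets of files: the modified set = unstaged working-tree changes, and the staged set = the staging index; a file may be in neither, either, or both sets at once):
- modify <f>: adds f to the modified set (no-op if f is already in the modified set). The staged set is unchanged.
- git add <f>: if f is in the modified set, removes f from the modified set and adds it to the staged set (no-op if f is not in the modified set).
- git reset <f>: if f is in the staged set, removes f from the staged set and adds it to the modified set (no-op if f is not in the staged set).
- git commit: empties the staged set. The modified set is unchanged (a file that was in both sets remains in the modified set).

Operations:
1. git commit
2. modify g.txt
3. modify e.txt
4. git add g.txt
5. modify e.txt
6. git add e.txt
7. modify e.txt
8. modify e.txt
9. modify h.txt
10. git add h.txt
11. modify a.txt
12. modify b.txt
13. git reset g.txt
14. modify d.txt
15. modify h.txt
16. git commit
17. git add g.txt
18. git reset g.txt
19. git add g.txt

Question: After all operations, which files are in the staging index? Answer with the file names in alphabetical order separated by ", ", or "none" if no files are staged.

Answer: g.txt

Derivation:
After op 1 (git commit): modified={none} staged={none}
After op 2 (modify g.txt): modified={g.txt} staged={none}
After op 3 (modify e.txt): modified={e.txt, g.txt} staged={none}
After op 4 (git add g.txt): modified={e.txt} staged={g.txt}
After op 5 (modify e.txt): modified={e.txt} staged={g.txt}
After op 6 (git add e.txt): modified={none} staged={e.txt, g.txt}
After op 7 (modify e.txt): modified={e.txt} staged={e.txt, g.txt}
After op 8 (modify e.txt): modified={e.txt} staged={e.txt, g.txt}
After op 9 (modify h.txt): modified={e.txt, h.txt} staged={e.txt, g.txt}
After op 10 (git add h.txt): modified={e.txt} staged={e.txt, g.txt, h.txt}
After op 11 (modify a.txt): modified={a.txt, e.txt} staged={e.txt, g.txt, h.txt}
After op 12 (modify b.txt): modified={a.txt, b.txt, e.txt} staged={e.txt, g.txt, h.txt}
After op 13 (git reset g.txt): modified={a.txt, b.txt, e.txt, g.txt} staged={e.txt, h.txt}
After op 14 (modify d.txt): modified={a.txt, b.txt, d.txt, e.txt, g.txt} staged={e.txt, h.txt}
After op 15 (modify h.txt): modified={a.txt, b.txt, d.txt, e.txt, g.txt, h.txt} staged={e.txt, h.txt}
After op 16 (git commit): modified={a.txt, b.txt, d.txt, e.txt, g.txt, h.txt} staged={none}
After op 17 (git add g.txt): modified={a.txt, b.txt, d.txt, e.txt, h.txt} staged={g.txt}
After op 18 (git reset g.txt): modified={a.txt, b.txt, d.txt, e.txt, g.txt, h.txt} staged={none}
After op 19 (git add g.txt): modified={a.txt, b.txt, d.txt, e.txt, h.txt} staged={g.txt}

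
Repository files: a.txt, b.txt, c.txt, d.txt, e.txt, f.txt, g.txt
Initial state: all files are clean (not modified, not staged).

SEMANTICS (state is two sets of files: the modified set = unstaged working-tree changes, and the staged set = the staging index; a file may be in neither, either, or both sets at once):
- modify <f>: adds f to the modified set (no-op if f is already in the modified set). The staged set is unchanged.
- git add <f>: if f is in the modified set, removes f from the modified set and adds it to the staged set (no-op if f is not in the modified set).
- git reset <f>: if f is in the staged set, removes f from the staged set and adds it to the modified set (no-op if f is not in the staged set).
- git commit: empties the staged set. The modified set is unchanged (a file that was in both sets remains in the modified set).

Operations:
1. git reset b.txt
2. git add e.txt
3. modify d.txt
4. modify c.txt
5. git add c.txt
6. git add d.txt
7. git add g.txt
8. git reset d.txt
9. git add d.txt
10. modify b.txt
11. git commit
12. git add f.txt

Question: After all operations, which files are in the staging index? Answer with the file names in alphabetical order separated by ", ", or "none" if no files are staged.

Answer: none

Derivation:
After op 1 (git reset b.txt): modified={none} staged={none}
After op 2 (git add e.txt): modified={none} staged={none}
After op 3 (modify d.txt): modified={d.txt} staged={none}
After op 4 (modify c.txt): modified={c.txt, d.txt} staged={none}
After op 5 (git add c.txt): modified={d.txt} staged={c.txt}
After op 6 (git add d.txt): modified={none} staged={c.txt, d.txt}
After op 7 (git add g.txt): modified={none} staged={c.txt, d.txt}
After op 8 (git reset d.txt): modified={d.txt} staged={c.txt}
After op 9 (git add d.txt): modified={none} staged={c.txt, d.txt}
After op 10 (modify b.txt): modified={b.txt} staged={c.txt, d.txt}
After op 11 (git commit): modified={b.txt} staged={none}
After op 12 (git add f.txt): modified={b.txt} staged={none}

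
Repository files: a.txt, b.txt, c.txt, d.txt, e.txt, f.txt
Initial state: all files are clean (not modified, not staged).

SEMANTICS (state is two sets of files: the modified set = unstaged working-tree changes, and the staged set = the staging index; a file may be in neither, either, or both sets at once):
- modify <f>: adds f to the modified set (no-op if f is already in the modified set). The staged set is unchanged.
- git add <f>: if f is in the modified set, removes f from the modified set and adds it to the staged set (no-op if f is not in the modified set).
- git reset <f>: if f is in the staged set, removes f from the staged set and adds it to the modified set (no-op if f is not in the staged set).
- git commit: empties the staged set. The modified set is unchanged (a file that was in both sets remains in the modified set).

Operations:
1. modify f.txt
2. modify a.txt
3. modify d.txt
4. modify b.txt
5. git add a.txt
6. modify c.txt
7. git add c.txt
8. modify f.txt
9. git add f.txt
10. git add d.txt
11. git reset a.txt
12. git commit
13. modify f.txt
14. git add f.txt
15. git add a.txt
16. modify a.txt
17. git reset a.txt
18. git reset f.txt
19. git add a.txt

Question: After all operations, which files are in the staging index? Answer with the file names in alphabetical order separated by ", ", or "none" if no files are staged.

After op 1 (modify f.txt): modified={f.txt} staged={none}
After op 2 (modify a.txt): modified={a.txt, f.txt} staged={none}
After op 3 (modify d.txt): modified={a.txt, d.txt, f.txt} staged={none}
After op 4 (modify b.txt): modified={a.txt, b.txt, d.txt, f.txt} staged={none}
After op 5 (git add a.txt): modified={b.txt, d.txt, f.txt} staged={a.txt}
After op 6 (modify c.txt): modified={b.txt, c.txt, d.txt, f.txt} staged={a.txt}
After op 7 (git add c.txt): modified={b.txt, d.txt, f.txt} staged={a.txt, c.txt}
After op 8 (modify f.txt): modified={b.txt, d.txt, f.txt} staged={a.txt, c.txt}
After op 9 (git add f.txt): modified={b.txt, d.txt} staged={a.txt, c.txt, f.txt}
After op 10 (git add d.txt): modified={b.txt} staged={a.txt, c.txt, d.txt, f.txt}
After op 11 (git reset a.txt): modified={a.txt, b.txt} staged={c.txt, d.txt, f.txt}
After op 12 (git commit): modified={a.txt, b.txt} staged={none}
After op 13 (modify f.txt): modified={a.txt, b.txt, f.txt} staged={none}
After op 14 (git add f.txt): modified={a.txt, b.txt} staged={f.txt}
After op 15 (git add a.txt): modified={b.txt} staged={a.txt, f.txt}
After op 16 (modify a.txt): modified={a.txt, b.txt} staged={a.txt, f.txt}
After op 17 (git reset a.txt): modified={a.txt, b.txt} staged={f.txt}
After op 18 (git reset f.txt): modified={a.txt, b.txt, f.txt} staged={none}
After op 19 (git add a.txt): modified={b.txt, f.txt} staged={a.txt}

Answer: a.txt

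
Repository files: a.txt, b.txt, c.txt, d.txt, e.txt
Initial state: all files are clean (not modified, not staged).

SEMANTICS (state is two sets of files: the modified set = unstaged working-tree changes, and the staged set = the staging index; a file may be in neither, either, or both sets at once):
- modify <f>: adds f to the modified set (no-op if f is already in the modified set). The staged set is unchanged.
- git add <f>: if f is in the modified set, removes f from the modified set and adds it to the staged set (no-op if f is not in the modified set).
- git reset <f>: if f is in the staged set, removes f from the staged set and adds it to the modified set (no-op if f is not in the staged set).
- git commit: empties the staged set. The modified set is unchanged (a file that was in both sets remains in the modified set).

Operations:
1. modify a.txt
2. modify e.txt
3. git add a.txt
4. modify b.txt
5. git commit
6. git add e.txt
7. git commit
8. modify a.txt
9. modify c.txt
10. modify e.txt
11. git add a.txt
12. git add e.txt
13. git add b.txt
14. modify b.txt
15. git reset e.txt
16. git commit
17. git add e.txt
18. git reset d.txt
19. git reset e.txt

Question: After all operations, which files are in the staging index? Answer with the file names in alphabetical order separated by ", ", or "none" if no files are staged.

Answer: none

Derivation:
After op 1 (modify a.txt): modified={a.txt} staged={none}
After op 2 (modify e.txt): modified={a.txt, e.txt} staged={none}
After op 3 (git add a.txt): modified={e.txt} staged={a.txt}
After op 4 (modify b.txt): modified={b.txt, e.txt} staged={a.txt}
After op 5 (git commit): modified={b.txt, e.txt} staged={none}
After op 6 (git add e.txt): modified={b.txt} staged={e.txt}
After op 7 (git commit): modified={b.txt} staged={none}
After op 8 (modify a.txt): modified={a.txt, b.txt} staged={none}
After op 9 (modify c.txt): modified={a.txt, b.txt, c.txt} staged={none}
After op 10 (modify e.txt): modified={a.txt, b.txt, c.txt, e.txt} staged={none}
After op 11 (git add a.txt): modified={b.txt, c.txt, e.txt} staged={a.txt}
After op 12 (git add e.txt): modified={b.txt, c.txt} staged={a.txt, e.txt}
After op 13 (git add b.txt): modified={c.txt} staged={a.txt, b.txt, e.txt}
After op 14 (modify b.txt): modified={b.txt, c.txt} staged={a.txt, b.txt, e.txt}
After op 15 (git reset e.txt): modified={b.txt, c.txt, e.txt} staged={a.txt, b.txt}
After op 16 (git commit): modified={b.txt, c.txt, e.txt} staged={none}
After op 17 (git add e.txt): modified={b.txt, c.txt} staged={e.txt}
After op 18 (git reset d.txt): modified={b.txt, c.txt} staged={e.txt}
After op 19 (git reset e.txt): modified={b.txt, c.txt, e.txt} staged={none}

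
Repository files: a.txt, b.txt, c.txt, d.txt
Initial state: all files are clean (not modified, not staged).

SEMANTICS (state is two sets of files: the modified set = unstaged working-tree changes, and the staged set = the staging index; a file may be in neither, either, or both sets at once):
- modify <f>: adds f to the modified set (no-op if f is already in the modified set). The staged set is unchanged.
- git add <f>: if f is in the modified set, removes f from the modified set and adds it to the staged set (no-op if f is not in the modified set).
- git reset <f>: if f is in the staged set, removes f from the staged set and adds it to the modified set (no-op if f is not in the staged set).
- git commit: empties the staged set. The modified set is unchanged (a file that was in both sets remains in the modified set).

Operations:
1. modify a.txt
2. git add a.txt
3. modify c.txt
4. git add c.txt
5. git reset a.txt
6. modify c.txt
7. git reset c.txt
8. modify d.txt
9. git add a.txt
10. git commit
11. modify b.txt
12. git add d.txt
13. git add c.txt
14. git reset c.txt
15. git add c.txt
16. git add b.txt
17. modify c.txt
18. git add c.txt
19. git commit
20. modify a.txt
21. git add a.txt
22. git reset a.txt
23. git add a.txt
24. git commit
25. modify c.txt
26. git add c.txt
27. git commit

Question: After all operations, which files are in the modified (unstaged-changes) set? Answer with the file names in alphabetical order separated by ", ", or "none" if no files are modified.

After op 1 (modify a.txt): modified={a.txt} staged={none}
After op 2 (git add a.txt): modified={none} staged={a.txt}
After op 3 (modify c.txt): modified={c.txt} staged={a.txt}
After op 4 (git add c.txt): modified={none} staged={a.txt, c.txt}
After op 5 (git reset a.txt): modified={a.txt} staged={c.txt}
After op 6 (modify c.txt): modified={a.txt, c.txt} staged={c.txt}
After op 7 (git reset c.txt): modified={a.txt, c.txt} staged={none}
After op 8 (modify d.txt): modified={a.txt, c.txt, d.txt} staged={none}
After op 9 (git add a.txt): modified={c.txt, d.txt} staged={a.txt}
After op 10 (git commit): modified={c.txt, d.txt} staged={none}
After op 11 (modify b.txt): modified={b.txt, c.txt, d.txt} staged={none}
After op 12 (git add d.txt): modified={b.txt, c.txt} staged={d.txt}
After op 13 (git add c.txt): modified={b.txt} staged={c.txt, d.txt}
After op 14 (git reset c.txt): modified={b.txt, c.txt} staged={d.txt}
After op 15 (git add c.txt): modified={b.txt} staged={c.txt, d.txt}
After op 16 (git add b.txt): modified={none} staged={b.txt, c.txt, d.txt}
After op 17 (modify c.txt): modified={c.txt} staged={b.txt, c.txt, d.txt}
After op 18 (git add c.txt): modified={none} staged={b.txt, c.txt, d.txt}
After op 19 (git commit): modified={none} staged={none}
After op 20 (modify a.txt): modified={a.txt} staged={none}
After op 21 (git add a.txt): modified={none} staged={a.txt}
After op 22 (git reset a.txt): modified={a.txt} staged={none}
After op 23 (git add a.txt): modified={none} staged={a.txt}
After op 24 (git commit): modified={none} staged={none}
After op 25 (modify c.txt): modified={c.txt} staged={none}
After op 26 (git add c.txt): modified={none} staged={c.txt}
After op 27 (git commit): modified={none} staged={none}

Answer: none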